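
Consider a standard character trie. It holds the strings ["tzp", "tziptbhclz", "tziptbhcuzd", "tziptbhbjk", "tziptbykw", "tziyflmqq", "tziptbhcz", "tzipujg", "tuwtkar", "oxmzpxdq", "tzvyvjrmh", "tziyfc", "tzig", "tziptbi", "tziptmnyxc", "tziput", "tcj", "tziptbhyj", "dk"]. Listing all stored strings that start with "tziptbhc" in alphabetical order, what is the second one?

tziptbhcuzd

Words with prefix "tziptbhc", in lexicographic order: "tziptbhclz", "tziptbhcuzd", "tziptbhcz"
Position 2: tziptbhcuzd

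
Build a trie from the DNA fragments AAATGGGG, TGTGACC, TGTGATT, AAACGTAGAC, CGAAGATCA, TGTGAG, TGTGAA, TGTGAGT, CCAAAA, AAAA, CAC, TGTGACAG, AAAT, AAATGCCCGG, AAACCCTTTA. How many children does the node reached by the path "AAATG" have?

Walk "AAATG" from the root, arriving at one node.
Distinct next characters after "AAATG": C, G.
That node has 2 child edges.

2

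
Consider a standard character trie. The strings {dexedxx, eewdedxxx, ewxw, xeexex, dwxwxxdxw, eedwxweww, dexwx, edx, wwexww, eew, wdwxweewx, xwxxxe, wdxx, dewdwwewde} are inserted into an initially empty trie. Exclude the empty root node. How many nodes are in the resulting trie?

73

For each word, the new-node count is its length minus the longest prefix already in the trie:
  "dexedxx" → 7 new (d, e, x, e, d, x, x)
  "eewdedxxx" → 9 new (e, e, w, d, e, d, x, x, x)
  "ewxw" → prefix "e" already present; 3 new (w, x, w)
  "xeexex" → 6 new (x, e, e, x, e, x)
  "dwxwxxdxw" → prefix "d" already present; 8 new (w, x, w, x, x, d, x, w)
  "eedwxweww" → prefix "ee" already present; 7 new (d, w, x, w, e, w, w)
  "dexwx" → prefix "dex" already present; 2 new (w, x)
  "edx" → prefix "e" already present; 2 new (d, x)
  "wwexww" → 6 new (w, w, e, x, w, w)
  "eew" → prefix "eew" already present; 0 new (none)
  "wdwxweewx" → prefix "w" already present; 8 new (d, w, x, w, e, e, w, x)
  "xwxxxe" → prefix "x" already present; 5 new (w, x, x, x, e)
  "wdxx" → prefix "wd" already present; 2 new (x, x)
  "dewdwwewde" → prefix "de" already present; 8 new (w, d, w, w, e, w, d, e)
Total nodes = 7 + 9 + 3 + 6 + 8 + 7 + 2 + 2 + 6 + 0 + 8 + 5 + 2 + 8 = 73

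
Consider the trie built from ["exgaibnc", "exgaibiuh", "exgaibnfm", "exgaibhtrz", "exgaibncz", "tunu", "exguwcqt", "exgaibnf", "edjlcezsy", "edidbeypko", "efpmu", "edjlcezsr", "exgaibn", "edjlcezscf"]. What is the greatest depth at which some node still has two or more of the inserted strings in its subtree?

8

Equivalently: take the maximum, over all pairs, of their longest common prefix length.
"edjlcezscf" and "edjlcezsr" agree on "edjlcezs" (8 characters) before diverging; nothing deeper is shared.
Longest shared-prefix length: 8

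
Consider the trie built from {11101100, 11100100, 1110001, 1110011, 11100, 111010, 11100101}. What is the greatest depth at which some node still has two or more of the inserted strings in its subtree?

Look for the deepest trie node that still has at least two words in its subtree.
"11100100" and "11100101" agree on "1110010" (7 characters) before diverging; nothing deeper is shared.
Longest shared-prefix length: 7

7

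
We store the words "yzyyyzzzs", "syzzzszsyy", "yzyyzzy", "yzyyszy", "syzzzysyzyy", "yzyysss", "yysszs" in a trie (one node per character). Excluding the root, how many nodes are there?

38

Count nodes per top-level branch (shared prefixes stored once):
  's'-branch (syzzzszsyy, syzzzysyzyy): 16 nodes
  'y'-branch (yysszs, yzyysss, yzyyszy, yzyyyzzzs, yzyyzzy): 22 nodes
Sum: 38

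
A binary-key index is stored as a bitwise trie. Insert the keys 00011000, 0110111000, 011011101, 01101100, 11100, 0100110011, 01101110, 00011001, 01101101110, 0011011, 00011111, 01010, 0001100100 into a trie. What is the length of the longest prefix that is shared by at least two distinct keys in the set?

The deepest shared node is where two words last agree before diverging.
"00011001" and "0001100100" agree on "00011001" (8 characters) before diverging; nothing deeper is shared.
Longest shared-prefix length: 8

8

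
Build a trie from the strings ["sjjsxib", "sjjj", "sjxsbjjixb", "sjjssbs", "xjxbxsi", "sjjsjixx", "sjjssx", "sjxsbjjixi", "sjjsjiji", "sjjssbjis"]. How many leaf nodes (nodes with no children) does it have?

Leaves are exactly the stored words that no other stored word extends.
Those words: "sjjj", "sjjsjiji", "sjjsjixx", "sjjssbjis", "sjjssbs", "sjjssx", "sjjsxib", "sjxsbjjixb", "sjxsbjjixi", "xjxbxsi"
Leaf count: 10

10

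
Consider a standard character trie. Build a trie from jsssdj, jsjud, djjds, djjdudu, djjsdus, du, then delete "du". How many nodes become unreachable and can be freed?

1

A node on "du"'s path can go only if nothing else ends at it or branches off below it.
The suffix "u" (1 node) is used only by "du"; the node for "d" still has the child "j", so pruning stops there.
Nodes removed: 1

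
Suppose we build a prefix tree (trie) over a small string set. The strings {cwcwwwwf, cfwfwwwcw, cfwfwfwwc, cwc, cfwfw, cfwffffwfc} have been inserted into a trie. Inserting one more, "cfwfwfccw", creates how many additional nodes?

3

"cfwfwf" is already a path in the trie; the remaining "ccw" must be added.
So 9 − 6 = 3 new nodes.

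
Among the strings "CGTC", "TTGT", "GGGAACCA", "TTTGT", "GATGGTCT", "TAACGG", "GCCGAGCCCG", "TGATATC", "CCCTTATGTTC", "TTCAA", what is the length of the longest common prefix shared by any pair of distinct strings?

2

The deepest shared node is where two words last agree before diverging.
e.g. "TTCAA" and "TTGT" share the prefix "TT" of length 2; no pair shares a longer one.
Longest shared-prefix length: 2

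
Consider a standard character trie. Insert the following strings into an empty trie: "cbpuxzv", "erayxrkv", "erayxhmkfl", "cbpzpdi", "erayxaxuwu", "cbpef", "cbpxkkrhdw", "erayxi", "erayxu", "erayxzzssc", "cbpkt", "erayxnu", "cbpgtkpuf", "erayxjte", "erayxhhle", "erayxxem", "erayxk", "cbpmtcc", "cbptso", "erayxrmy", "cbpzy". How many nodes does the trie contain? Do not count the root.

75

For each word, the new-node count is its length minus the longest prefix already in the trie:
  "cbpuxzv" → 7 new (c, b, p, u, x, z, v)
  "erayxrkv" → 8 new (e, r, a, y, x, r, k, v)
  "erayxhmkfl" → prefix "erayx" already present; 5 new (h, m, k, f, l)
  "cbpzpdi" → prefix "cbp" already present; 4 new (z, p, d, i)
  "erayxaxuwu" → prefix "erayx" already present; 5 new (a, x, u, w, u)
  "cbpef" → prefix "cbp" already present; 2 new (e, f)
  "cbpxkkrhdw" → prefix "cbp" already present; 7 new (x, k, k, r, h, d, w)
  "erayxi" → prefix "erayx" already present; 1 new (i)
  "erayxu" → prefix "erayx" already present; 1 new (u)
  "erayxzzssc" → prefix "erayx" already present; 5 new (z, z, s, s, c)
  "cbpkt" → prefix "cbp" already present; 2 new (k, t)
  "erayxnu" → prefix "erayx" already present; 2 new (n, u)
  "cbpgtkpuf" → prefix "cbp" already present; 6 new (g, t, k, p, u, f)
  "erayxjte" → prefix "erayx" already present; 3 new (j, t, e)
  "erayxhhle" → prefix "erayxh" already present; 3 new (h, l, e)
  "erayxxem" → prefix "erayx" already present; 3 new (x, e, m)
  "erayxk" → prefix "erayx" already present; 1 new (k)
  "cbpmtcc" → prefix "cbp" already present; 4 new (m, t, c, c)
  "cbptso" → prefix "cbp" already present; 3 new (t, s, o)
  "erayxrmy" → prefix "erayxr" already present; 2 new (m, y)
  "cbpzy" → prefix "cbpz" already present; 1 new (y)
Total nodes = 7 + 8 + 5 + 4 + 5 + 2 + 7 + 1 + 1 + 5 + 2 + 2 + 6 + 3 + 3 + 3 + 1 + 4 + 3 + 2 + 1 = 75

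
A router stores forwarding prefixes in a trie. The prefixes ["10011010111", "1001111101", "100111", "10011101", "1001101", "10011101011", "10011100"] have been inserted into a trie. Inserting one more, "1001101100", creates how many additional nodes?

3

Walking "1001101100" from the root, the first 7 characters ("1001101") follow existing edges; "1" is the first miss.
New nodes needed: |"1001101100"| − 7 = 10 − 7 = 3.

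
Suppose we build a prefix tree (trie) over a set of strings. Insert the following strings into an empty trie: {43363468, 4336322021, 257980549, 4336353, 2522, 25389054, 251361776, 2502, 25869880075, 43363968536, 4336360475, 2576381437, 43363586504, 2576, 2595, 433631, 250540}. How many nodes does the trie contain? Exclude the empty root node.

Trace insertions, counting only characters that open a new branch:
  "43363468" → 8 new (4, 3, 3, 6, 3, 4, 6, 8)
  "4336322021" → prefix "43363" already present; 5 new (2, 2, 0, 2, 1)
  "257980549" → 9 new (2, 5, 7, 9, 8, 0, 5, 4, 9)
  "4336353" → prefix "43363" already present; 2 new (5, 3)
  "2522" → prefix "25" already present; 2 new (2, 2)
  "25389054" → prefix "25" already present; 6 new (3, 8, 9, 0, 5, 4)
  "251361776" → prefix "25" already present; 7 new (1, 3, 6, 1, 7, 7, 6)
  "2502" → prefix "25" already present; 2 new (0, 2)
  "25869880075" → prefix "25" already present; 9 new (8, 6, 9, 8, 8, 0, 0, 7, 5)
  "43363968536" → prefix "43363" already present; 6 new (9, 6, 8, 5, 3, 6)
  "4336360475" → prefix "43363" already present; 5 new (6, 0, 4, 7, 5)
  "2576381437" → prefix "257" already present; 7 new (6, 3, 8, 1, 4, 3, 7)
  "43363586504" → prefix "433635" already present; 5 new (8, 6, 5, 0, 4)
  "2576" → prefix "2576" already present; 0 new (none)
  "2595" → prefix "25" already present; 2 new (9, 5)
  "433631" → prefix "43363" already present; 1 new (1)
  "250540" → prefix "250" already present; 3 new (5, 4, 0)
Total nodes = 8 + 5 + 9 + 2 + 2 + 6 + 7 + 2 + 9 + 6 + 5 + 7 + 5 + 0 + 2 + 1 + 3 = 79

79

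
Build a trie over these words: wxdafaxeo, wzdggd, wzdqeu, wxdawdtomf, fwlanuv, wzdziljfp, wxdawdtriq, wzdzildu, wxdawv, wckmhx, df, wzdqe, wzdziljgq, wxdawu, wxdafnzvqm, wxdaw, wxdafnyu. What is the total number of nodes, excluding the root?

59

For each word, the new-node count is its length minus the longest prefix already in the trie:
  "wxdafaxeo" → 9 new (w, x, d, a, f, a, x, e, o)
  "wzdggd" → prefix "w" already present; 5 new (z, d, g, g, d)
  "wzdqeu" → prefix "wzd" already present; 3 new (q, e, u)
  "wxdawdtomf" → prefix "wxda" already present; 6 new (w, d, t, o, m, f)
  "fwlanuv" → 7 new (f, w, l, a, n, u, v)
  "wzdziljfp" → prefix "wzd" already present; 6 new (z, i, l, j, f, p)
  "wxdawdtriq" → prefix "wxdawdt" already present; 3 new (r, i, q)
  "wzdzildu" → prefix "wzdzil" already present; 2 new (d, u)
  "wxdawv" → prefix "wxdaw" already present; 1 new (v)
  "wckmhx" → prefix "w" already present; 5 new (c, k, m, h, x)
  "df" → 2 new (d, f)
  "wzdqe" → prefix "wzdqe" already present; 0 new (none)
  "wzdziljgq" → prefix "wzdzilj" already present; 2 new (g, q)
  "wxdawu" → prefix "wxdaw" already present; 1 new (u)
  "wxdafnzvqm" → prefix "wxdaf" already present; 5 new (n, z, v, q, m)
  "wxdaw" → prefix "wxdaw" already present; 0 new (none)
  "wxdafnyu" → prefix "wxdafn" already present; 2 new (y, u)
Total nodes = 9 + 5 + 3 + 6 + 7 + 6 + 3 + 2 + 1 + 5 + 2 + 0 + 2 + 1 + 5 + 0 + 2 = 59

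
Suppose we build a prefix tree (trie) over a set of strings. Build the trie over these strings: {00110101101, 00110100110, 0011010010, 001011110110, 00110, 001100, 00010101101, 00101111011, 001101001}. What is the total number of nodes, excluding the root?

35

Trace insertions, counting only characters that open a new branch:
  "00110101101" → 11 new (0, 0, 1, 1, 0, 1, 0, 1, 1, 0, 1)
  "00110100110" → prefix "0011010" already present; 4 new (0, 1, 1, 0)
  "0011010010" → prefix "001101001" already present; 1 new (0)
  "001011110110" → prefix "001" already present; 9 new (0, 1, 1, 1, 1, 0, 1, 1, 0)
  "00110" → prefix "00110" already present; 0 new (none)
  "001100" → prefix "00110" already present; 1 new (0)
  "00010101101" → prefix "00" already present; 9 new (0, 1, 0, 1, 0, 1, 1, 0, 1)
  "00101111011" → prefix "00101111011" already present; 0 new (none)
  "001101001" → prefix "001101001" already present; 0 new (none)
Total nodes = 11 + 4 + 1 + 9 + 0 + 1 + 9 + 0 + 0 = 35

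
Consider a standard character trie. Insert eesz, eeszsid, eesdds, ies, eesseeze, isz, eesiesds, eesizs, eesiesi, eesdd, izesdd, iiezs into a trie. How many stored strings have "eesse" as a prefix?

Traverse to the node for "eesse", then collect every word in that subtree.
Words under "eesse": eesseeze
Count: 1

1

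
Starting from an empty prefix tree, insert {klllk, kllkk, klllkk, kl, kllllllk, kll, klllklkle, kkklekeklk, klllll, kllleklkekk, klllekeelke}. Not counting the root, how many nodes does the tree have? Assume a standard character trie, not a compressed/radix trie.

Trace insertions, counting only characters that open a new branch:
  "klllk" → 5 new (k, l, l, l, k)
  "kllkk" → prefix "kll" already present; 2 new (k, k)
  "klllkk" → prefix "klllk" already present; 1 new (k)
  "kl" → prefix "kl" already present; 0 new (none)
  "kllllllk" → prefix "klll" already present; 4 new (l, l, l, k)
  "kll" → prefix "kll" already present; 0 new (none)
  "klllklkle" → prefix "klllk" already present; 4 new (l, k, l, e)
  "kkklekeklk" → prefix "k" already present; 9 new (k, k, l, e, k, e, k, l, k)
  "klllll" → prefix "klllll" already present; 0 new (none)
  "kllleklkekk" → prefix "klll" already present; 7 new (e, k, l, k, e, k, k)
  "klllekeelke" → prefix "klllek" already present; 5 new (e, e, l, k, e)
Total nodes = 5 + 2 + 1 + 0 + 4 + 0 + 4 + 9 + 0 + 7 + 5 = 37

37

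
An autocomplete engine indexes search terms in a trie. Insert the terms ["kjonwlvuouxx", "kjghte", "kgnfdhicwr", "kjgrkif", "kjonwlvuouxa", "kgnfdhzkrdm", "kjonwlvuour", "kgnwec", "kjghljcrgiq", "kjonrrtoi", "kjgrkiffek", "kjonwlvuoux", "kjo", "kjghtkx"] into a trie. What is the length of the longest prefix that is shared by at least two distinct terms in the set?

11

The deepest shared node is where two words last agree before diverging.
"kjonwlvuoux" and "kjonwlvuouxa" agree on "kjonwlvuoux" (11 characters) before diverging; nothing deeper is shared.
Longest shared-prefix length: 11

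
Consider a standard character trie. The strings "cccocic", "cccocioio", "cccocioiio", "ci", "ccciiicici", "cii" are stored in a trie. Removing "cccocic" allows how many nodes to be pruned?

Walk "cccocic" from the leaf back toward the root, removing each node that no remaining word uses.
The suffix "c" (1 node) is used only by "cccocic"; the node for "cccoci" still has the child "o", so pruning stops there.
Nodes removed: 1

1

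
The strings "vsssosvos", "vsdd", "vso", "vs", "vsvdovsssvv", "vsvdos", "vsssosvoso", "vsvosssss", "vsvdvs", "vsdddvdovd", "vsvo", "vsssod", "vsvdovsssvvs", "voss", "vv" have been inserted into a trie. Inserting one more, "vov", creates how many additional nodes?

The longest prefix of "vov" already in the trie is "vo" (length 2).
New nodes needed: |"vov"| − 2 = 3 − 2 = 1.

1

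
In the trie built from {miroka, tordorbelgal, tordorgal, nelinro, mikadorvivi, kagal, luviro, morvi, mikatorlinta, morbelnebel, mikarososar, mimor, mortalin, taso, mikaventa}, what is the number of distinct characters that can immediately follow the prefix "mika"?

4

Follow the path "mika" to its node, then look at its outgoing edges.
Distinct next characters after "mika": d, r, t, v.
That node has 4 child edges.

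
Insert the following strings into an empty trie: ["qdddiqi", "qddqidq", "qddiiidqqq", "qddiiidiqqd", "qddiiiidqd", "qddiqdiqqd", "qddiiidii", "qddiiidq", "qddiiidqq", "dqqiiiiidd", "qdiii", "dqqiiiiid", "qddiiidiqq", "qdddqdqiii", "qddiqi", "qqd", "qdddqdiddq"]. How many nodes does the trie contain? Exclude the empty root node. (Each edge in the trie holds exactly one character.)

59

For each word, the new-node count is its length minus the longest prefix already in the trie:
  "qdddiqi" → 7 new (q, d, d, d, i, q, i)
  "qddqidq" → prefix "qdd" already present; 4 new (q, i, d, q)
  "qddiiidqqq" → prefix "qdd" already present; 7 new (i, i, i, d, q, q, q)
  "qddiiidiqqd" → prefix "qddiiid" already present; 4 new (i, q, q, d)
  "qddiiiidqd" → prefix "qddiii" already present; 4 new (i, d, q, d)
  "qddiqdiqqd" → prefix "qddi" already present; 6 new (q, d, i, q, q, d)
  "qddiiidii" → prefix "qddiiidi" already present; 1 new (i)
  "qddiiidq" → prefix "qddiiidq" already present; 0 new (none)
  "qddiiidqq" → prefix "qddiiidqq" already present; 0 new (none)
  "dqqiiiiidd" → 10 new (d, q, q, i, i, i, i, i, d, d)
  "qdiii" → prefix "qd" already present; 3 new (i, i, i)
  "dqqiiiiid" → prefix "dqqiiiiid" already present; 0 new (none)
  "qddiiidiqq" → prefix "qddiiidiqq" already present; 0 new (none)
  "qdddqdqiii" → prefix "qddd" already present; 6 new (q, d, q, i, i, i)
  "qddiqi" → prefix "qddiq" already present; 1 new (i)
  "qqd" → prefix "q" already present; 2 new (q, d)
  "qdddqdiddq" → prefix "qdddqd" already present; 4 new (i, d, d, q)
Total nodes = 7 + 4 + 7 + 4 + 4 + 6 + 1 + 0 + 0 + 10 + 3 + 0 + 0 + 6 + 1 + 2 + 4 = 59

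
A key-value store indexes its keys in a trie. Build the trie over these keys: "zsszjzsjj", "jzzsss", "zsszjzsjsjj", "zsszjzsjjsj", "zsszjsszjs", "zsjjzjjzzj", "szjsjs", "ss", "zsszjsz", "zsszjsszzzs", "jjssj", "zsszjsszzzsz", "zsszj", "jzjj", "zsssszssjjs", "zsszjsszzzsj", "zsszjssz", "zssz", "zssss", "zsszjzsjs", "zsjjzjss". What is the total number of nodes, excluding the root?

Trace insertions, counting only characters that open a new branch:
  "zsszjzsjj" → 9 new (z, s, s, z, j, z, s, j, j)
  "jzzsss" → 6 new (j, z, z, s, s, s)
  "zsszjzsjsjj" → prefix "zsszjzsj" already present; 3 new (s, j, j)
  "zsszjzsjjsj" → prefix "zsszjzsjj" already present; 2 new (s, j)
  "zsszjsszjs" → prefix "zsszj" already present; 5 new (s, s, z, j, s)
  "zsjjzjjzzj" → prefix "zs" already present; 8 new (j, j, z, j, j, z, z, j)
  "szjsjs" → 6 new (s, z, j, s, j, s)
  "ss" → prefix "s" already present; 1 new (s)
  "zsszjsz" → prefix "zsszjs" already present; 1 new (z)
  "zsszjsszzzs" → prefix "zsszjssz" already present; 3 new (z, z, s)
  "jjssj" → prefix "j" already present; 4 new (j, s, s, j)
  "zsszjsszzzsz" → prefix "zsszjsszzzs" already present; 1 new (z)
  "zsszj" → prefix "zsszj" already present; 0 new (none)
  "jzjj" → prefix "jz" already present; 2 new (j, j)
  "zsssszssjjs" → prefix "zss" already present; 8 new (s, s, z, s, s, j, j, s)
  "zsszjsszzzsj" → prefix "zsszjsszzzs" already present; 1 new (j)
  "zsszjssz" → prefix "zsszjssz" already present; 0 new (none)
  "zssz" → prefix "zssz" already present; 0 new (none)
  "zssss" → prefix "zssss" already present; 0 new (none)
  "zsszjzsjs" → prefix "zsszjzsjs" already present; 0 new (none)
  "zsjjzjss" → prefix "zsjjzj" already present; 2 new (s, s)
Total nodes = 9 + 6 + 3 + 2 + 5 + 8 + 6 + 1 + 1 + 3 + 4 + 1 + 0 + 2 + 8 + 1 + 0 + 0 + 0 + 0 + 2 = 62

62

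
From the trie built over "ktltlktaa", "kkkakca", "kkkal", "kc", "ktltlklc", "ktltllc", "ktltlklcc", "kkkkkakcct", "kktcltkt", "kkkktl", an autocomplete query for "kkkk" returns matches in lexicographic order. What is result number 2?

DFS of the "kkkk" subtree visits, in order: "kkkkkakcct", "kkkktl"
The 2nd is kkkktl.

kkkktl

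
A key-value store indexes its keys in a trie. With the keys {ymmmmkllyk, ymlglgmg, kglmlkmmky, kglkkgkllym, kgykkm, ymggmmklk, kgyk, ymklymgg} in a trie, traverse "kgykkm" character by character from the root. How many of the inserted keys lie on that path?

2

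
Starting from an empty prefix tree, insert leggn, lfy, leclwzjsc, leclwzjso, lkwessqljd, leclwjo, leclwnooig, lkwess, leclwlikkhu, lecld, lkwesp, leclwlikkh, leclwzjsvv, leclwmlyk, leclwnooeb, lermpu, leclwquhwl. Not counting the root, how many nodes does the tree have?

56

Insert word by word; a character creates a node only if that edge doesn't already exist:
  "leggn" → 5 new (l, e, g, g, n)
  "lfy" → prefix "l" already present; 2 new (f, y)
  "leclwzjsc" → prefix "le" already present; 7 new (c, l, w, z, j, s, c)
  "leclwzjso" → prefix "leclwzjs" already present; 1 new (o)
  "lkwessqljd" → prefix "l" already present; 9 new (k, w, e, s, s, q, l, j, d)
  "leclwjo" → prefix "leclw" already present; 2 new (j, o)
  "leclwnooig" → prefix "leclw" already present; 5 new (n, o, o, i, g)
  "lkwess" → prefix "lkwess" already present; 0 new (none)
  "leclwlikkhu" → prefix "leclw" already present; 6 new (l, i, k, k, h, u)
  "lecld" → prefix "lecl" already present; 1 new (d)
  "lkwesp" → prefix "lkwes" already present; 1 new (p)
  "leclwlikkh" → prefix "leclwlikkh" already present; 0 new (none)
  "leclwzjsvv" → prefix "leclwzjs" already present; 2 new (v, v)
  "leclwmlyk" → prefix "leclw" already present; 4 new (m, l, y, k)
  "leclwnooeb" → prefix "leclwnoo" already present; 2 new (e, b)
  "lermpu" → prefix "le" already present; 4 new (r, m, p, u)
  "leclwquhwl" → prefix "leclw" already present; 5 new (q, u, h, w, l)
Total nodes = 5 + 2 + 7 + 1 + 9 + 2 + 5 + 0 + 6 + 1 + 1 + 0 + 2 + 4 + 2 + 4 + 5 = 56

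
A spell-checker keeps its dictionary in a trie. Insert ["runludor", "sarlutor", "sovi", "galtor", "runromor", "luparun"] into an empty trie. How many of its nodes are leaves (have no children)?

6

Leaves are exactly the stored words that no other stored word extends.
Those words: "galtor", "luparun", "runludor", "runromor", "sarlutor", "sovi"
Leaf count: 6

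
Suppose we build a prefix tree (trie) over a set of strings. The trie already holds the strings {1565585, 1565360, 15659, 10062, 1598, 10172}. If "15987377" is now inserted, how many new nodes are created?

Walking "15987377" from the root, the first 4 characters ("1598") follow existing edges; "7" is the first miss.
New nodes needed: |"15987377"| − 4 = 8 − 4 = 4.

4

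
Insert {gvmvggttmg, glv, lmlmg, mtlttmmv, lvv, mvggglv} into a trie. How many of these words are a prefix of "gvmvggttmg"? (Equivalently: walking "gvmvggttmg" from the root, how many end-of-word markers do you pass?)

Traverse "gvmvggttmg" character by character; count nodes along the way that are marked as word ends.
Prefixes of the query that are stored words: "gvmvggttmg"
Count: 1

1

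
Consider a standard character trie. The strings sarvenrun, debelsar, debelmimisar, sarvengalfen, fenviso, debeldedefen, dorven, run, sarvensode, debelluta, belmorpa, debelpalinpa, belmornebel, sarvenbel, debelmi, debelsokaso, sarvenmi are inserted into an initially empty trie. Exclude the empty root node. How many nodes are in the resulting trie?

90

Count nodes per top-level branch (shared prefixes stored once):
  'b'-branch (belmornebel, belmorpa): 13 nodes
  'd'-branch (debeldedefen, debelluta, debelmi, debelmimisar, debelpalinpa, debelsar, debelsokaso, dorven): 43 nodes
  'f'-branch (fenviso): 7 nodes
  'r'-branch (run): 3 nodes
  's'-branch (sarvenbel, sarvengalfen, sarvenmi, sarvenrun, sarvensode): 24 nodes
Sum: 90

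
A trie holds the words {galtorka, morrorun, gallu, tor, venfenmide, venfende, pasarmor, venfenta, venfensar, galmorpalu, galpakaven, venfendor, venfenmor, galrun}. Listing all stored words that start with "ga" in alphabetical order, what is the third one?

galpakaven

DFS of the "ga" subtree visits, in order: "gallu", "galmorpalu", "galpakaven", "galrun", "galtorka"
The 3rd is galpakaven.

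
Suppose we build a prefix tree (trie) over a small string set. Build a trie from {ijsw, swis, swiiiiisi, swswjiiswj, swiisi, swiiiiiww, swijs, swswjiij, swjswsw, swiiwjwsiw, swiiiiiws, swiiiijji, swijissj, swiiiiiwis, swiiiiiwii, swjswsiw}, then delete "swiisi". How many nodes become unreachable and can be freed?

A node on "swiisi"'s path can go only if nothing else ends at it or branches off below it.
The suffix "si" (2 nodes) is used only by "swiisi"; the node for "swii" still has the child "i", so pruning stops there.
Nodes removed: 2

2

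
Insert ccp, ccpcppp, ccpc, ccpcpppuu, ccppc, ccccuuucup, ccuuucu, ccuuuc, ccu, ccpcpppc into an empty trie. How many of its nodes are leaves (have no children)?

5

A leaf is a node with no children — equivalently, the end of a word that is not a proper prefix of any other stored word.
Those words: "ccccuuucup", "ccpcpppc", "ccpcpppuu", "ccppc", "ccuuucu"
Leaf count: 5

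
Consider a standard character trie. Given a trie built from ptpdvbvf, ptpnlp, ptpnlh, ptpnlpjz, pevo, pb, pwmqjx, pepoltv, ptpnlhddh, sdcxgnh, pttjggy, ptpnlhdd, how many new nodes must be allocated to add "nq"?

2

"nq" shares no prefix with any stored word, so all 2 characters open new nodes.
2 − 0 = 2 new nodes.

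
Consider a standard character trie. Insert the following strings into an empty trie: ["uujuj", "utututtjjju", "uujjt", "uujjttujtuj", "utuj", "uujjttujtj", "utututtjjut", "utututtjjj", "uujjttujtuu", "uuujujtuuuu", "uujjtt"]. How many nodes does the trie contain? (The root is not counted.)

Count nodes per top-level branch (shared prefixes stored once):
  'u'-branch (utuj, utututtjjj, utututtjjju, utututtjjut, uujjt, uujjtt, uujjttujtj, uujjttujtuj, uujjttujtuu, uujuj, uuujujtuuuu): 37 nodes
Sum: 37

37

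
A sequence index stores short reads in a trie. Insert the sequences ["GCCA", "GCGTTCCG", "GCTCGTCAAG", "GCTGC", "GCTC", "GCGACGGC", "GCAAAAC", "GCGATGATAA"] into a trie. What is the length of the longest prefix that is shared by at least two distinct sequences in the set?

4

Equivalently: take the maximum, over all pairs, of their longest common prefix length.
e.g. "GCGACGGC" and "GCGATGATAA" share the prefix "GCGA" of length 4; no pair shares a longer one.
Longest shared-prefix length: 4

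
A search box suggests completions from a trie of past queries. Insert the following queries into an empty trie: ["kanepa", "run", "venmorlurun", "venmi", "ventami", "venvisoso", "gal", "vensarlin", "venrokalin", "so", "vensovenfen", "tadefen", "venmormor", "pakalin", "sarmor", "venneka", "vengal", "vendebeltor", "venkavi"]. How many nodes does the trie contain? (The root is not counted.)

Insert word by word; a character creates a node only if that edge doesn't already exist:
  "kanepa" → 6 new (k, a, n, e, p, a)
  "run" → 3 new (r, u, n)
  "venmorlurun" → 11 new (v, e, n, m, o, r, l, u, r, u, n)
  "venmi" → prefix "venm" already present; 1 new (i)
  "ventami" → prefix "ven" already present; 4 new (t, a, m, i)
  "venvisoso" → prefix "ven" already present; 6 new (v, i, s, o, s, o)
  "gal" → 3 new (g, a, l)
  "vensarlin" → prefix "ven" already present; 6 new (s, a, r, l, i, n)
  "venrokalin" → prefix "ven" already present; 7 new (r, o, k, a, l, i, n)
  "so" → 2 new (s, o)
  "vensovenfen" → prefix "vens" already present; 7 new (o, v, e, n, f, e, n)
  "tadefen" → 7 new (t, a, d, e, f, e, n)
  "venmormor" → prefix "venmor" already present; 3 new (m, o, r)
  "pakalin" → 7 new (p, a, k, a, l, i, n)
  "sarmor" → prefix "s" already present; 5 new (a, r, m, o, r)
  "venneka" → prefix "ven" already present; 4 new (n, e, k, a)
  "vengal" → prefix "ven" already present; 3 new (g, a, l)
  "vendebeltor" → prefix "ven" already present; 8 new (d, e, b, e, l, t, o, r)
  "venkavi" → prefix "ven" already present; 4 new (k, a, v, i)
Total nodes = 6 + 3 + 11 + 1 + 4 + 6 + 3 + 6 + 7 + 2 + 7 + 7 + 3 + 7 + 5 + 4 + 3 + 8 + 4 = 97

97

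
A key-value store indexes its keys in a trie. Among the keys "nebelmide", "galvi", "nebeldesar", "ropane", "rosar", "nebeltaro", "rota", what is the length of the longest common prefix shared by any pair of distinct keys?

Equivalently: take the maximum, over all pairs, of their longest common prefix length.
e.g. "nebeldesar" and "nebelmide" share the prefix "nebel" of length 5; no pair shares a longer one.
Longest shared-prefix length: 5

5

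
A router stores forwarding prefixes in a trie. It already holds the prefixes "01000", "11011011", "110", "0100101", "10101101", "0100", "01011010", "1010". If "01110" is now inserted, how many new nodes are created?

"01" is already a path in the trie; the remaining "110" must be added.
So 5 − 2 = 3 new nodes.

3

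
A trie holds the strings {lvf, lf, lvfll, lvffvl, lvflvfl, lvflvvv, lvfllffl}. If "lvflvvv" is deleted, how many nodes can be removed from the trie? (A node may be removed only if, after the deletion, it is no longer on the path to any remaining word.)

2

A node on "lvflvvv"'s path can go only if nothing else ends at it or branches off below it.
The suffix "vv" (2 nodes) is used only by "lvflvvv"; the node for "lvflv" still has the child "f", so pruning stops there.
Nodes removed: 2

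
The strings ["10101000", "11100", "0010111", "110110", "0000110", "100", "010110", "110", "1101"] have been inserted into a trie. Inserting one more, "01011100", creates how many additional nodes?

3

"01011" is already a path in the trie; the remaining "100" must be added.
Each of the 3 remaining characters creates one node.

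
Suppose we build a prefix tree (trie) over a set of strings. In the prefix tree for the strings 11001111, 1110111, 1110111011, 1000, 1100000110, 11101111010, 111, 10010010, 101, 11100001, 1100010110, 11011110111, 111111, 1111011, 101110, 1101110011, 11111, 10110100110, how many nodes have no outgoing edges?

14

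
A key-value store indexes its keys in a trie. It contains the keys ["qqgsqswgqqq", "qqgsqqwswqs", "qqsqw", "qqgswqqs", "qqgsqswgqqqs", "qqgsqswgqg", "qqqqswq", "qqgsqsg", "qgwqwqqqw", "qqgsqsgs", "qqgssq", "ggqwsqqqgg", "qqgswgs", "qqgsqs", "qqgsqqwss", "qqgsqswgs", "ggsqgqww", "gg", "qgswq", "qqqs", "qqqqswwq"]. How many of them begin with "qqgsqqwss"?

1

Traverse to the node for "qqgsqqwss", then collect every word in that subtree.
Words under "qqgsqqwss": qqgsqqwss
Count: 1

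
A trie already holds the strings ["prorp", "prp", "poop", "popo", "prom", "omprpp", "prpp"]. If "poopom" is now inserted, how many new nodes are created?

2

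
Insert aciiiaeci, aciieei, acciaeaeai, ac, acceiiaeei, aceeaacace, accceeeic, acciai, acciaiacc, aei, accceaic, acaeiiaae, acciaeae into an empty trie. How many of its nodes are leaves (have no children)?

10

Leaves are exactly the stored words that no other stored word extends.
Those words: "acaeiiaae", "accceaic", "accceeeic", "acceiiaeei", "acciaeaeai", "acciaiacc", "aceeaacace", "aciieei", "aciiiaeci", "aei"
Leaf count: 10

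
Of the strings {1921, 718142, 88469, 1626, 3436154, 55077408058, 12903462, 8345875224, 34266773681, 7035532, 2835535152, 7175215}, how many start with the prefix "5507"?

1

Walk to "5507"; the words in its subtree are exactly those with that prefix.
Words under "5507": 55077408058
Count: 1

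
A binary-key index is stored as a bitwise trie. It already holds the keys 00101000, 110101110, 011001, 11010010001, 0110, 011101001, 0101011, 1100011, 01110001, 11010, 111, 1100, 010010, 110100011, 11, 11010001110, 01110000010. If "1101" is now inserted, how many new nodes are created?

0

"1101" is already a full path in the trie; only an end-marker is added.
No new nodes are needed: 0.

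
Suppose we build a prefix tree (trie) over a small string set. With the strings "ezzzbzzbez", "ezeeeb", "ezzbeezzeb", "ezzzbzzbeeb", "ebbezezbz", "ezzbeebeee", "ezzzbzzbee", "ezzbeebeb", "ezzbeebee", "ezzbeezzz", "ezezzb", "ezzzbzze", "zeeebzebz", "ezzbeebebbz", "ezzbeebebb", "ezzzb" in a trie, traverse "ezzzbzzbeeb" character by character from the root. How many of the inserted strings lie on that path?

3

Check each prefix of "ezzzbzzbeeb" against the stored set — each match is an end-marker on the path.
Prefixes of the query that are stored words: "ezzzb", "ezzzbzzbee", "ezzzbzzbeeb"
Count: 3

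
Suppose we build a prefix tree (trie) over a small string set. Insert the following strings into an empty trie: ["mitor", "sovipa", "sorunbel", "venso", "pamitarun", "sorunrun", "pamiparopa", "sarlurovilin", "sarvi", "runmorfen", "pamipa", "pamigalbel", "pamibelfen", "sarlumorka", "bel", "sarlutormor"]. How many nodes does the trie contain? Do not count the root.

Count nodes per top-level branch (shared prefixes stored once):
  'b'-branch (bel): 3 nodes
  'm'-branch (mitor): 5 nodes
  'p'-branch (pamibelfen, pamigalbel, pamipa, pamiparopa, pamitarun): 27 nodes
  'r'-branch (runmorfen): 9 nodes
  's'-branch (sarlumorka, sarlurovilin, sarlutormor, sarvi, sorunbel, sorunrun, sovipa): 39 nodes
  'v'-branch (venso): 5 nodes
Sum: 88

88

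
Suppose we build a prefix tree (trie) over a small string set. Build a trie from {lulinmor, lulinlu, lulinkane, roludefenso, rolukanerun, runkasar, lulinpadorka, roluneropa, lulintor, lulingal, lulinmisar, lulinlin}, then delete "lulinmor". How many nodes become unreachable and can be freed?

A node on "lulinmor"'s path can go only if nothing else ends at it or branches off below it.
The suffix "or" (2 nodes) is used only by "lulinmor"; the node for "lulinm" still has the child "i", so pruning stops there.
Nodes removed: 2

2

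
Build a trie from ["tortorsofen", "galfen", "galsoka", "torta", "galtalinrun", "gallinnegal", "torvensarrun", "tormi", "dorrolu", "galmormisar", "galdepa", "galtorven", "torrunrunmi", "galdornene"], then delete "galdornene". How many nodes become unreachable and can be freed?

After clearing the end-marker at "galdornene", prune upward until reaching a node still needed by another word.
The suffix "ornene" (6 nodes) is used only by "galdornene"; the node for "gald" still has the child "e", so pruning stops there.
Nodes removed: 6

6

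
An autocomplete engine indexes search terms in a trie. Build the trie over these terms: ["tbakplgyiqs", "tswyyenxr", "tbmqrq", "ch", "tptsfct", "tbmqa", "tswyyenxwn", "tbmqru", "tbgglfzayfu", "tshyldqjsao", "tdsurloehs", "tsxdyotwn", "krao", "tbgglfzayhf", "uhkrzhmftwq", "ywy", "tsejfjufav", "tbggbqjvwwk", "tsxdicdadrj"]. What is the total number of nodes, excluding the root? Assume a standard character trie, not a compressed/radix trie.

For each word, the new-node count is its length minus the longest prefix already in the trie:
  "tbakplgyiqs" → 11 new (t, b, a, k, p, l, g, y, i, q, s)
  "tswyyenxr" → prefix "t" already present; 8 new (s, w, y, y, e, n, x, r)
  "tbmqrq" → prefix "tb" already present; 4 new (m, q, r, q)
  "ch" → 2 new (c, h)
  "tptsfct" → prefix "t" already present; 6 new (p, t, s, f, c, t)
  "tbmqa" → prefix "tbmq" already present; 1 new (a)
  "tswyyenxwn" → prefix "tswyyenx" already present; 2 new (w, n)
  "tbmqru" → prefix "tbmqr" already present; 1 new (u)
  "tbgglfzayfu" → prefix "tb" already present; 9 new (g, g, l, f, z, a, y, f, u)
  "tshyldqjsao" → prefix "ts" already present; 9 new (h, y, l, d, q, j, s, a, o)
  "tdsurloehs" → prefix "t" already present; 9 new (d, s, u, r, l, o, e, h, s)
  "tsxdyotwn" → prefix "ts" already present; 7 new (x, d, y, o, t, w, n)
  "krao" → 4 new (k, r, a, o)
  "tbgglfzayhf" → prefix "tbgglfzay" already present; 2 new (h, f)
  "uhkrzhmftwq" → 11 new (u, h, k, r, z, h, m, f, t, w, q)
  "ywy" → 3 new (y, w, y)
  "tsejfjufav" → prefix "ts" already present; 8 new (e, j, f, j, u, f, a, v)
  "tbggbqjvwwk" → prefix "tbgg" already present; 7 new (b, q, j, v, w, w, k)
  "tsxdicdadrj" → prefix "tsxd" already present; 7 new (i, c, d, a, d, r, j)
Total nodes = 11 + 8 + 4 + 2 + 6 + 1 + 2 + 1 + 9 + 9 + 9 + 7 + 4 + 2 + 11 + 3 + 8 + 7 + 7 = 111

111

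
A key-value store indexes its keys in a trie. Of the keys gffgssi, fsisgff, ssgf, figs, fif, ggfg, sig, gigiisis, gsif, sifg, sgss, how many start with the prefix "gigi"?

1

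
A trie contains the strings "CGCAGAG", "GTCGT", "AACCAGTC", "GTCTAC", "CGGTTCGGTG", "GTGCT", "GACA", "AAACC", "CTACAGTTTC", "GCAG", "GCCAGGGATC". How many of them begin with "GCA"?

1

Walk to "GCA"; the words in its subtree are exactly those with that prefix.
Words under "GCA": GCAG
Count: 1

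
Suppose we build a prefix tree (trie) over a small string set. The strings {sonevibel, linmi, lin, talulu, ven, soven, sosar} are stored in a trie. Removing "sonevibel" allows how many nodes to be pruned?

7

Walk "sonevibel" from the leaf back toward the root, removing each node that no remaining word uses.
The suffix "nevibel" (7 nodes) is used only by "sonevibel"; the node for "so" still has the child "v", so pruning stops there.
Nodes removed: 7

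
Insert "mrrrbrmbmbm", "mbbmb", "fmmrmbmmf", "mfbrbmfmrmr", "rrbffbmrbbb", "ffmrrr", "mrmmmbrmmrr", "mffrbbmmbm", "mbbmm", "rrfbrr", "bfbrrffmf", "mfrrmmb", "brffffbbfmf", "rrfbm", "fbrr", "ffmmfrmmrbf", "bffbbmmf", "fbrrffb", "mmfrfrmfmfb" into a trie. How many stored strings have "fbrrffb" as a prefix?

Filter for entries beginning with "fbrrffb":
Matches: "fbrrffb"
Count: 1

1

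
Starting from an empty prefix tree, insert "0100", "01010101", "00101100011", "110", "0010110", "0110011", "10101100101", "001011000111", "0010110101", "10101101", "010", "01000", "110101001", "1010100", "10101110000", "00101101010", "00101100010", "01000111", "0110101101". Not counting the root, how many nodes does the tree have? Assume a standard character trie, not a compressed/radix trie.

Insert word by word; a character creates a node only if that edge doesn't already exist:
  "0100" → 4 new (0, 1, 0, 0)
  "01010101" → prefix "010" already present; 5 new (1, 0, 1, 0, 1)
  "00101100011" → prefix "0" already present; 10 new (0, 1, 0, 1, 1, 0, 0, 0, 1, 1)
  "110" → 3 new (1, 1, 0)
  "0010110" → prefix "0010110" already present; 0 new (none)
  "0110011" → prefix "01" already present; 5 new (1, 0, 0, 1, 1)
  "10101100101" → prefix "1" already present; 10 new (0, 1, 0, 1, 1, 0, 0, 1, 0, 1)
  "001011000111" → prefix "00101100011" already present; 1 new (1)
  "0010110101" → prefix "0010110" already present; 3 new (1, 0, 1)
  "10101101" → prefix "1010110" already present; 1 new (1)
  "010" → prefix "010" already present; 0 new (none)
  "01000" → prefix "0100" already present; 1 new (0)
  "110101001" → prefix "110" already present; 6 new (1, 0, 1, 0, 0, 1)
  "1010100" → prefix "10101" already present; 2 new (0, 0)
  "10101110000" → prefix "101011" already present; 5 new (1, 0, 0, 0, 0)
  "00101101010" → prefix "0010110101" already present; 1 new (0)
  "00101100010" → prefix "0010110001" already present; 1 new (0)
  "01000111" → prefix "01000" already present; 3 new (1, 1, 1)
  "0110101101" → prefix "0110" already present; 6 new (1, 0, 1, 1, 0, 1)
Total nodes = 4 + 5 + 10 + 3 + 0 + 5 + 10 + 1 + 3 + 1 + 0 + 1 + 6 + 2 + 5 + 1 + 1 + 3 + 6 = 67

67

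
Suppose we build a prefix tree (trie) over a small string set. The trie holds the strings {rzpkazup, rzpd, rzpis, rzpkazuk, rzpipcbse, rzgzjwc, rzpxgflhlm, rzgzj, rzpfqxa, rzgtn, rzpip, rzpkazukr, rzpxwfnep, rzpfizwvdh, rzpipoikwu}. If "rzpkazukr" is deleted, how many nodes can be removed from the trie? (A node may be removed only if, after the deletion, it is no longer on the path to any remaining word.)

1

After clearing the end-marker at "rzpkazukr", prune upward until reaching a node still needed by another word.
The suffix "r" (1 node) is used only by "rzpkazukr"; "rzpkazuk" is itself a stored word, so pruning stops there.
Nodes removed: 1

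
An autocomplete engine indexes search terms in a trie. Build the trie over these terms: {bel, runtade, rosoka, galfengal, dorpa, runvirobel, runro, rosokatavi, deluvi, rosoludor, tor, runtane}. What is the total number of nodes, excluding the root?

Trace insertions, counting only characters that open a new branch:
  "bel" → 3 new (b, e, l)
  "runtade" → 7 new (r, u, n, t, a, d, e)
  "rosoka" → prefix "r" already present; 5 new (o, s, o, k, a)
  "galfengal" → 9 new (g, a, l, f, e, n, g, a, l)
  "dorpa" → 5 new (d, o, r, p, a)
  "runvirobel" → prefix "run" already present; 7 new (v, i, r, o, b, e, l)
  "runro" → prefix "run" already present; 2 new (r, o)
  "rosokatavi" → prefix "rosoka" already present; 4 new (t, a, v, i)
  "deluvi" → prefix "d" already present; 5 new (e, l, u, v, i)
  "rosoludor" → prefix "roso" already present; 5 new (l, u, d, o, r)
  "tor" → 3 new (t, o, r)
  "runtane" → prefix "runta" already present; 2 new (n, e)
Total nodes = 3 + 7 + 5 + 9 + 5 + 7 + 2 + 4 + 5 + 5 + 3 + 2 = 57

57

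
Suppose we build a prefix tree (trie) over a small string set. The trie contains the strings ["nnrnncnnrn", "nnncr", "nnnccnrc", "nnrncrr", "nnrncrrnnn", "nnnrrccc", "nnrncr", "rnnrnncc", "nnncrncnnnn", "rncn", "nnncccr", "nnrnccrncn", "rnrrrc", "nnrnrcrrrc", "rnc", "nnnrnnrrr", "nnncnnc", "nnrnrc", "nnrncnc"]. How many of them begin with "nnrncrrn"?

Walk to "nnrncrrn"; the words in its subtree are exactly those with that prefix.
Matches: "nnrncrrnnn"
Count: 1

1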